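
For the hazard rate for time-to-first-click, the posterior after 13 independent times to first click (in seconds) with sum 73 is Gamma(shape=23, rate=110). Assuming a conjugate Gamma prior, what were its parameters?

Gamma(shape=10, rate=37)

For an exponential likelihood with a Gamma(α, β) prior on the rate, n observations with total T give posterior Gamma(α+n, β+T).
So α = 23 − 13 = 10 and β = 110 − 73 = 37.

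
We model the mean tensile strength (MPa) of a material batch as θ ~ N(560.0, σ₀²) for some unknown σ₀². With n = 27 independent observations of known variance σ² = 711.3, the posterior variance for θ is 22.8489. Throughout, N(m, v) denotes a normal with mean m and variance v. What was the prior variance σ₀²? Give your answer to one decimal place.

σ₀² = 172.2

Posterior precision equals prior precision plus data precision: 1/σ_n² = 1/σ₀² + n/σ².
So 1/σ₀² = 1/22.8489 − 27/711.3 = 0.043766 − 0.037959 = 0.005807.
Hence σ₀² = 1/0.005807 ≈ 172.2.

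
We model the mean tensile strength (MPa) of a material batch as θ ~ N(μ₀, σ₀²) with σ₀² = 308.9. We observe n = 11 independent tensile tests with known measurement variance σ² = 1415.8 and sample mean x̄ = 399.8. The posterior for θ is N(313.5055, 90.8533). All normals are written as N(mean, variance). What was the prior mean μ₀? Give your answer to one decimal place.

μ₀ = 106.4

With known observation variance, the Normal–Normal posterior has precision τ_n = τ₀ + n/σ² and mean μ_n = (τ₀μ₀ + (n/σ²)x̄)/τ_n.
Here τ₀ = 1/308.9 = 0.003237 and τ_data = 11/1415.8 = 0.007769, so τ_n = 0.011006.
Rearranging for μ₀: μ₀ = (μ_n·τ_n − τ_data·x̄)/τ₀ = (313.5055·0.011006 − 0.007769·399.8) / 0.003237 = 0.344395/0.003237 ≈ 106.4.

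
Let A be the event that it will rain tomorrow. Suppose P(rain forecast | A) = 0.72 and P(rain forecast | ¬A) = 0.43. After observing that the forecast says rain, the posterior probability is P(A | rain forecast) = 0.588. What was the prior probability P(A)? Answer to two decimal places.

P(A) = 0.46

Bayes' rule in odds form gives O(A|E) = O(A)·[P(E|A)/P(E|¬A)], hence O(A) = O(A|E)/LR.
Posterior odds = 0.588/(1−0.588) = 1.4272. LR = 0.72/0.43 = 1.6744.
Prior odds = 1.4272/1.6744 = 0.8524, so P(A) = 0.8524/(1+0.8524) ≈ 0.46.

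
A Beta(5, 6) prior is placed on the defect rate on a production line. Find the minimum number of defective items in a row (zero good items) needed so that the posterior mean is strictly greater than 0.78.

After k defective items and 0 good items the posterior is Beta(5+k, 6), with mean (5+k)/(5+6+k).
Set (5+k)/(11+k) > 0.78 and solve: k > (0.78·11 − 5)/(1 − 0.78) = 16.273.
The smallest integer exceeding 16.273 is 17.

k = 17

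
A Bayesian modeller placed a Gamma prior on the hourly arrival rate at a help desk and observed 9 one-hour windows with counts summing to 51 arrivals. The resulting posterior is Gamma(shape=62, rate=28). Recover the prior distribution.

Gamma(shape=11, rate=19)

A Gamma(α, β) prior (rate parametrization) on a Poisson rate with n observations summing to S gives posterior Gamma(α+S, β+n).
So α = 62 − 51 = 11 and β = 28 − 9 = 19.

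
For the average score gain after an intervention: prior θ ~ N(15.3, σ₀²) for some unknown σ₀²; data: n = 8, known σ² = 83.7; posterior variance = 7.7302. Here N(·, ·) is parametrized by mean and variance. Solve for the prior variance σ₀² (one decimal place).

σ₀² = 29.6

For the Normal–Normal model with known σ², precisions add: τ_n = τ₀ + n/σ².
So 1/σ₀² = 1/7.7302 − 8/83.7 = 0.129363 − 0.095579 = 0.033784.
Hence σ₀² = 1/0.033784 ≈ 29.6.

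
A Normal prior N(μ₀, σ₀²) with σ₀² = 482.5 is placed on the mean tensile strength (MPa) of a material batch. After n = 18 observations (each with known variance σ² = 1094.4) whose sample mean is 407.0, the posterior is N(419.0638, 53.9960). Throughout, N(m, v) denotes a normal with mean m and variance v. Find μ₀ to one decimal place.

μ₀ = 514.8

With known observation variance, the Normal–Normal posterior has precision τ_n = τ₀ + n/σ² and mean μ_n = (τ₀μ₀ + (n/σ²)x̄)/τ_n.
Here τ₀ = 1/482.5 = 0.002073 and τ_data = 18/1094.4 = 0.016447, so τ_n = 0.018520.
Rearranging for μ₀: μ₀ = (μ_n·τ_n − τ_data·x̄)/τ₀ = (419.0638·0.018520 − 0.016447·407.0) / 0.002073 = 1.067133/0.002073 ≈ 514.8.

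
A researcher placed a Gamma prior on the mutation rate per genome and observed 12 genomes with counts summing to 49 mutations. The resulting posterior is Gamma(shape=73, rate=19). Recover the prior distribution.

A Gamma(α, β) prior (rate parametrization) on a Poisson rate with n observations summing to S gives posterior Gamma(α+S, β+n).
So α = 73 − 49 = 24 and β = 19 − 12 = 7.

Gamma(shape=24, rate=7)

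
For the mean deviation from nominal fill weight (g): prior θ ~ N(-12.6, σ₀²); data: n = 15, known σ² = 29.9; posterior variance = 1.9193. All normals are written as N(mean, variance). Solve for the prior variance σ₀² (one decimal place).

σ₀² = 51.7

Posterior precision equals prior precision plus data precision: 1/σ_n² = 1/σ₀² + n/σ².
So 1/σ₀² = 1/1.9193 − 15/29.9 = 0.521023 − 0.501672 = 0.019351.
Hence σ₀² = 1/0.019351 ≈ 51.7.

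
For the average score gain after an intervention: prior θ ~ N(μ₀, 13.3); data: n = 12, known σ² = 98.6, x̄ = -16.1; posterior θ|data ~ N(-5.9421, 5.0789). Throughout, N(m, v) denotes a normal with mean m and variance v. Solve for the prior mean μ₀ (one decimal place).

The posterior mean is a precision-weighted average: μ_n = (τ₀μ₀ + τ_data·x̄)/(τ₀+τ_data), with τ₀=1/σ₀² and τ_data=n/σ².
Here τ₀ = 1/13.3 = 0.075188 and τ_data = 12/98.6 = 0.121704, so τ_n = 0.196892.
Rearranging for μ₀: μ₀ = (μ_n·τ_n − τ_data·x̄)/τ₀ = (-5.9421·0.196892 − 0.121704·-16.1) / 0.075188 = 0.789482/0.075188 ≈ 10.5.

μ₀ = 10.5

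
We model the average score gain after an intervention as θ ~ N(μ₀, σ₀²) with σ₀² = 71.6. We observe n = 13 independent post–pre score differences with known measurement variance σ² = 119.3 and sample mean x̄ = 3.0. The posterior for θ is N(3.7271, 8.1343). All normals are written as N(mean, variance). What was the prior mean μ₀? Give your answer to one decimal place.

μ₀ = 9.4

The posterior mean is a precision-weighted average: μ_n = (τ₀μ₀ + τ_data·x̄)/(τ₀+τ_data), with τ₀=1/σ₀² and τ_data=n/σ².
Here τ₀ = 1/71.6 = 0.013966 and τ_data = 13/119.3 = 0.108969, so τ_n = 0.122935.
Rearranging for μ₀: μ₀ = (μ_n·τ_n − τ_data·x̄)/τ₀ = (3.7271·0.122935 − 0.108969·3.0) / 0.013966 = 0.131284/0.013966 ≈ 9.4.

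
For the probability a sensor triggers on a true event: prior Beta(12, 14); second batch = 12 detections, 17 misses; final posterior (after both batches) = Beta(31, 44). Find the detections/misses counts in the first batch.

Because Beta–binomial updating is additive in the counts, the combined data contributed (α_post−α_prior, β_post−β_prior) successes and failures.
Total across both batches: 31−12=19 detections, 44−14=30 misses.
Subtract the second batch: 19−12=7 detections and 30−17=13 misses.

7 detections and 13 misses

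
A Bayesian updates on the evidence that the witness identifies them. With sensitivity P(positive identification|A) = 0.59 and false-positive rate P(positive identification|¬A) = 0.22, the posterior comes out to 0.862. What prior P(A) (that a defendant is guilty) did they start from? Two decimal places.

In odds form, posterior odds = prior odds × likelihood ratio, so prior odds = posterior odds ÷ LR.
Posterior odds = 0.862/(1−0.862) = 6.2464. LR = 0.59/0.22 = 2.6818.
Prior odds = 6.2464/2.6818 = 2.3292, so P(A) = 2.3292/(1+2.3292) ≈ 0.70.

P(A) = 0.70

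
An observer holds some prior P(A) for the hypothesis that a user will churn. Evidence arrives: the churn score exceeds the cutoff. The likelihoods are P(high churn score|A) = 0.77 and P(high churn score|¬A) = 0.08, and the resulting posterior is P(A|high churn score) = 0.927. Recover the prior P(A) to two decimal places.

P(A) = 0.57

In odds form, posterior odds = prior odds × likelihood ratio, so prior odds = posterior odds ÷ LR.
Posterior odds = 0.927/(1−0.927) = 12.6986. LR = 0.77/0.08 = 9.6250.
Prior odds = 12.6986/9.6250 = 1.3193, so P(A) = 1.3193/(1+1.3193) ≈ 0.57.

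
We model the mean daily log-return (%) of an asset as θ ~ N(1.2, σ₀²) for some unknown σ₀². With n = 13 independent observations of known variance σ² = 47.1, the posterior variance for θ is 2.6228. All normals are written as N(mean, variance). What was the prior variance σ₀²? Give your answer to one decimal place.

For the Normal–Normal model with known σ², precisions add: τ_n = τ₀ + n/σ².
So 1/σ₀² = 1/2.6228 − 13/47.1 = 0.381272 − 0.276008 = 0.105264.
Hence σ₀² = 1/0.105264 ≈ 9.5.

σ₀² = 9.5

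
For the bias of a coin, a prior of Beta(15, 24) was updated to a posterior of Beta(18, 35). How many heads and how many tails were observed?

3 heads and 11 tails

A Beta(α, β) prior with s successes and f failures in binomial data gives a Beta(α+s, β+f) posterior.
So s = 18 − 15 = 3 and f = 35 − 24 = 11.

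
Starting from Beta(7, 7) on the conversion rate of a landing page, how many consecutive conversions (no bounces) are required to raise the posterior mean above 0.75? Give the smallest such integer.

After k conversions and 0 bounces the posterior is Beta(7+k, 7), with mean (7+k)/(7+7+k).
Set (7+k)/(14+k) > 0.75 and solve: k > (0.75·14 − 7)/(1 − 0.75) = 14.000.
The smallest integer exceeding 14.000 is 15, and checking k=15: (22)/(29) = 0.7586 > 0.75.

k = 15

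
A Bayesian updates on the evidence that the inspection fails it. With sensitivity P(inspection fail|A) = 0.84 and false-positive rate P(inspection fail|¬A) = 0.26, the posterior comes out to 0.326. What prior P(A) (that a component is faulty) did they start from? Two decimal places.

In odds form, posterior odds = prior odds × likelihood ratio, so prior odds = posterior odds ÷ LR.
Posterior odds = 0.326/(1−0.326) = 0.4837. LR = 0.84/0.26 = 3.2308.
Prior odds = 0.4837/3.2308 = 0.1497, so P(A) = 0.1497/(1+0.1497) ≈ 0.13.

P(A) = 0.13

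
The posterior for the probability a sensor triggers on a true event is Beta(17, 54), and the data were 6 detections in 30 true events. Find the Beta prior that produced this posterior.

Beta(11, 30)

Beta is conjugate to the binomial likelihood: posterior = Beta(a+s, b+f).
So a = 17 − 6 = 11 and b = 54 − 24 = 30.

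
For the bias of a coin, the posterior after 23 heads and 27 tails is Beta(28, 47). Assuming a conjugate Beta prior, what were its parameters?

Beta(5, 20)

A Beta(a, b) prior with s successes and f failures in binomial data gives a Beta(a+s, b+f) posterior.
So a = 28 − 23 = 5 and b = 47 − 27 = 20.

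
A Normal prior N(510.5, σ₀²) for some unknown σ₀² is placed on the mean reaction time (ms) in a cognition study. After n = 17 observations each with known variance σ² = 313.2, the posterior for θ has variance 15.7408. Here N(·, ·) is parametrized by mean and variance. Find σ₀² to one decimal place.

For the Normal–Normal model with known σ², precisions add: τ_n = τ₀ + n/σ².
So 1/σ₀² = 1/15.7408 − 17/313.2 = 0.063529 − 0.054278 = 0.009251.
Hence σ₀² = 1/0.009251 ≈ 108.1.

σ₀² = 108.1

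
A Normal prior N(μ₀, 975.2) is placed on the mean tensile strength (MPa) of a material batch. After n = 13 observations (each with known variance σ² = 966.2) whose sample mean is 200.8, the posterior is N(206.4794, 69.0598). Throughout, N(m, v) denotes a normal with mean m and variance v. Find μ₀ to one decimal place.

μ₀ = 281.0

The posterior mean is a precision-weighted average: μ_n = (τ₀μ₀ + τ_data·x̄)/(τ₀+τ_data), with τ₀=1/σ₀² and τ_data=n/σ².
Here τ₀ = 1/975.2 = 0.001025 and τ_data = 13/966.2 = 0.013455, so τ_n = 0.014480.
Rearranging for μ₀: μ₀ = (μ_n·τ_n − τ_data·x̄)/τ₀ = (206.4794·0.014480 − 0.013455·200.8) / 0.001025 = 0.288058/0.001025 ≈ 281.0.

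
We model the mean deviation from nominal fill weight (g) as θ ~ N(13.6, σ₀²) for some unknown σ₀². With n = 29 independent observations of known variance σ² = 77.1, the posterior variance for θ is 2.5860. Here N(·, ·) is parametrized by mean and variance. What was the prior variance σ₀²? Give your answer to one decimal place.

σ₀² = 94.7

Posterior precision equals prior precision plus data precision: 1/σ_n² = 1/σ₀² + n/σ².
So 1/σ₀² = 1/2.5860 − 29/77.1 = 0.386698 − 0.376135 = 0.010563.
Hence σ₀² = 1/0.010563 ≈ 94.7.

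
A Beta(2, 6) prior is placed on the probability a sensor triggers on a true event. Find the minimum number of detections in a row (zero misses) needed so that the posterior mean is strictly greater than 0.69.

k = 12

After k detections and 0 misses the posterior is Beta(2+k, 6), with mean (2+k)/(2+6+k).
Set (2+k)/(8+k) > 0.69 and solve: k > (0.69·8 − 2)/(1 − 0.69) = 11.355.
The smallest integer exceeding 11.355 is 12.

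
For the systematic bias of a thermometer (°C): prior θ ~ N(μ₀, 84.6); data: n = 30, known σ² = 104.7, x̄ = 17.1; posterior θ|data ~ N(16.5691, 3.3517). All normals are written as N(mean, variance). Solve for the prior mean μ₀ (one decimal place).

μ₀ = 3.7

The posterior mean is a precision-weighted average: μ_n = (τ₀μ₀ + τ_data·x̄)/(τ₀+τ_data), with τ₀=1/σ₀² and τ_data=n/σ².
Here τ₀ = 1/84.6 = 0.011820 and τ_data = 30/104.7 = 0.286533, so τ_n = 0.298353.
Rearranging for μ₀: μ₀ = (μ_n·τ_n − τ_data·x̄)/τ₀ = (16.5691·0.298353 − 0.286533·17.1) / 0.011820 = 0.043726/0.011820 ≈ 3.7.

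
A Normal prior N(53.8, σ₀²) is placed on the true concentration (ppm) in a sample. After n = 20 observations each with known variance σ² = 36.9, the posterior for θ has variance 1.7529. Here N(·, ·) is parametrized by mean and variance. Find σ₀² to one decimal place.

Posterior precision equals prior precision plus data precision: 1/σ_n² = 1/σ₀² + n/σ².
So 1/σ₀² = 1/1.7529 − 20/36.9 = 0.570483 − 0.542005 = 0.028478.
Hence σ₀² = 1/0.028478 ≈ 35.1.

σ₀² = 35.1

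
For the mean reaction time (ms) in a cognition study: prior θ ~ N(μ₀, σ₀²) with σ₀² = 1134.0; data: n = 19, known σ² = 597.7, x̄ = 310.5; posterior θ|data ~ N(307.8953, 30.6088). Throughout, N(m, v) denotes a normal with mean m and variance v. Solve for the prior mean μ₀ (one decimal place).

The posterior mean is a precision-weighted average: μ_n = (τ₀μ₀ + τ_data·x̄)/(τ₀+τ_data), with τ₀=1/σ₀² and τ_data=n/σ².
Here τ₀ = 1/1134.0 = 0.000882 and τ_data = 19/597.7 = 0.031789, so τ_n = 0.032671.
Rearranging for μ₀: μ₀ = (μ_n·τ_n − τ_data·x̄)/τ₀ = (307.8953·0.032671 − 0.031789·310.5) / 0.000882 = 0.188763/0.000882 ≈ 214.0.

μ₀ = 214.0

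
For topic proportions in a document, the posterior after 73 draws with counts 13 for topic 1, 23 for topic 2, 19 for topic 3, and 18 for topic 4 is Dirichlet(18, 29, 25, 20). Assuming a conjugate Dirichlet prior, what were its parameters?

For a Dirichlet(α) prior with multinomial counts c, the posterior is Dirichlet(α + c) componentwise.
Subtract each count from the matching posterior parameter: 18−13=5, 29−23=6, 25−19=6, 20−18=2.

Dirichlet(5, 6, 6, 2)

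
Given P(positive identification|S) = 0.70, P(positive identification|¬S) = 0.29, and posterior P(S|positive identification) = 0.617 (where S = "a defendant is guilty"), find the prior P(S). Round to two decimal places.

Bayes' rule in odds form gives O(S|E) = O(S)·[P(E|S)/P(E|¬S)], hence O(S) = O(S|E)/LR.
Posterior odds = 0.617/(1−0.617) = 1.6110. LR = 0.70/0.29 = 2.4138.
Prior odds = 1.6110/2.4138 = 0.6674, so P(S) = 0.6674/(1+0.6674) ≈ 0.40.

P(S) = 0.40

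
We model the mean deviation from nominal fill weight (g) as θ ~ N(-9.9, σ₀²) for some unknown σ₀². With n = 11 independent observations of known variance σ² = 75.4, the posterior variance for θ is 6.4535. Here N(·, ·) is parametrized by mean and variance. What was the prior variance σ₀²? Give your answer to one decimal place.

σ₀² = 110.3

For the Normal–Normal model with known σ², precisions add: τ_n = τ₀ + n/σ².
So 1/σ₀² = 1/6.4535 − 11/75.4 = 0.154955 − 0.145889 = 0.009066.
Hence σ₀² = 1/0.009066 ≈ 110.3.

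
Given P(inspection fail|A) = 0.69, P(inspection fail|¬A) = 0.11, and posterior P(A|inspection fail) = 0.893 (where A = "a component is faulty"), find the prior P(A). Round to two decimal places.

P(A) = 0.57

In odds form, posterior odds = prior odds × likelihood ratio, so prior odds = posterior odds ÷ LR.
Posterior odds = 0.893/(1−0.893) = 8.3458. LR = 0.69/0.11 = 6.2727.
Prior odds = 8.3458/6.2727 = 1.3305, so P(A) = 1.3305/(1+1.3305) ≈ 0.57.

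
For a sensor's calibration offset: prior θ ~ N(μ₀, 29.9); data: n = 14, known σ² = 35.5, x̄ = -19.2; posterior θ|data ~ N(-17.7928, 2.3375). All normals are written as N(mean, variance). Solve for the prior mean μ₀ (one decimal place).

μ₀ = -1.2

With known observation variance, the Normal–Normal posterior has precision τ_n = τ₀ + n/σ² and mean μ_n = (τ₀μ₀ + (n/σ²)x̄)/τ_n.
Here τ₀ = 1/29.9 = 0.033445 and τ_data = 14/35.5 = 0.394366, so τ_n = 0.427811.
Rearranging for μ₀: μ₀ = (μ_n·τ_n − τ_data·x̄)/τ₀ = (-17.7928·0.427811 − 0.394366·-19.2) / 0.033445 = -0.040128/0.033445 ≈ -1.2.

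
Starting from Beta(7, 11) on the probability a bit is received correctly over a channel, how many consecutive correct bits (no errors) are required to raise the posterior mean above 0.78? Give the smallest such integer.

After k correct bits and 0 errors the posterior is Beta(7+k, 11), with mean (7+k)/(7+11+k).
Set (7+k)/(18+k) > 0.78 and solve: k > (0.78·18 − 7)/(1 − 0.78) = 32.000.
The smallest integer exceeding 32.000 is 33, and checking k=33: (40)/(51) = 0.7843 > 0.78.

k = 33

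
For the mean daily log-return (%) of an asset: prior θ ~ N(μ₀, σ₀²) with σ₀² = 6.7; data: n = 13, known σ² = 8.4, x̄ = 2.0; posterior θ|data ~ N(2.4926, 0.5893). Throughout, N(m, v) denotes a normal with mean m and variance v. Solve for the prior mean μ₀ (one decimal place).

μ₀ = 7.6

The posterior mean is a precision-weighted average: μ_n = (τ₀μ₀ + τ_data·x̄)/(τ₀+τ_data), with τ₀=1/σ₀² and τ_data=n/σ².
Here τ₀ = 1/6.7 = 0.149254 and τ_data = 13/8.4 = 1.547619, so τ_n = 1.696873.
Rearranging for μ₀: μ₀ = (μ_n·τ_n − τ_data·x̄)/τ₀ = (2.4926·1.696873 − 1.547619·2.0) / 0.149254 = 1.134388/0.149254 ≈ 7.6.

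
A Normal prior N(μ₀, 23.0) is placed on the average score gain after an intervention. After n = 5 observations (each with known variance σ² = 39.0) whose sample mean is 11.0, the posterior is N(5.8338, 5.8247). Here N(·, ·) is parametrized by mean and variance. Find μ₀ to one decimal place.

μ₀ = -9.4

The posterior mean is a precision-weighted average: μ_n = (τ₀μ₀ + τ_data·x̄)/(τ₀+τ_data), with τ₀=1/σ₀² and τ_data=n/σ².
Here τ₀ = 1/23.0 = 0.043478 and τ_data = 5/39.0 = 0.128205, so τ_n = 0.171683.
Rearranging for μ₀: μ₀ = (μ_n·τ_n − τ_data·x̄)/τ₀ = (5.8338·0.171683 − 0.128205·11.0) / 0.043478 = -0.408691/0.043478 ≈ -9.4.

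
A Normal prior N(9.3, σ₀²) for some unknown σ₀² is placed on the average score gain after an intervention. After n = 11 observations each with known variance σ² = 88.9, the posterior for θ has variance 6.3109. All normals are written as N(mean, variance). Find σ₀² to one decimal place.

σ₀² = 28.8

For the Normal–Normal model with known σ², precisions add: τ_n = τ₀ + n/σ².
So 1/σ₀² = 1/6.3109 − 11/88.9 = 0.158456 − 0.123735 = 0.034721.
Hence σ₀² = 1/0.034721 ≈ 28.8.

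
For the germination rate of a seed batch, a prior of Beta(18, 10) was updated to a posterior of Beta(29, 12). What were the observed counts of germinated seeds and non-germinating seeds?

11 germinated seeds and 2 non-germinating seeds

A Beta(a, b) prior with s successes and f failures in binomial data gives a Beta(a+s, b+f) posterior.
Match parameters: s=29−18=11, f=12−10=2.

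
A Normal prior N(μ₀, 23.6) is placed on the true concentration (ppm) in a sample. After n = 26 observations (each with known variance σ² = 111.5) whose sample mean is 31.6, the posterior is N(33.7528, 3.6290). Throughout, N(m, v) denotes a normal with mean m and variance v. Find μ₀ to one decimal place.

The posterior mean is a precision-weighted average: μ_n = (τ₀μ₀ + τ_data·x̄)/(τ₀+τ_data), with τ₀=1/σ₀² and τ_data=n/σ².
Here τ₀ = 1/23.6 = 0.042373 and τ_data = 26/111.5 = 0.233184, so τ_n = 0.275557.
Rearranging for μ₀: μ₀ = (μ_n·τ_n − τ_data·x̄)/τ₀ = (33.7528·0.275557 − 0.233184·31.6) / 0.042373 = 1.932206/0.042373 ≈ 45.6.

μ₀ = 45.6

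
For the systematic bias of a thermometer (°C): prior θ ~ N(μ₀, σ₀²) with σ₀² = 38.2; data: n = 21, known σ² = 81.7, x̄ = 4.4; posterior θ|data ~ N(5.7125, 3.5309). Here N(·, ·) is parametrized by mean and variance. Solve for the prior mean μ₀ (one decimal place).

μ₀ = 18.6

With known observation variance, the Normal–Normal posterior has precision τ_n = τ₀ + n/σ² and mean μ_n = (τ₀μ₀ + (n/σ²)x̄)/τ_n.
Here τ₀ = 1/38.2 = 0.026178 and τ_data = 21/81.7 = 0.257038, so τ_n = 0.283216.
Rearranging for μ₀: μ₀ = (μ_n·τ_n − τ_data·x̄)/τ₀ = (5.7125·0.283216 − 0.257038·4.4) / 0.026178 = 0.486904/0.026178 ≈ 18.6.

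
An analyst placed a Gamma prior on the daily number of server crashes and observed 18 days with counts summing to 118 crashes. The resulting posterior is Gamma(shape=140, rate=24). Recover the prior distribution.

Gamma(shape=22, rate=6)

Gamma–Poisson conjugacy: posterior shape = α + Σxᵢ, posterior rate = β + n.
So α = 140 − 118 = 22 and β = 24 − 18 = 6.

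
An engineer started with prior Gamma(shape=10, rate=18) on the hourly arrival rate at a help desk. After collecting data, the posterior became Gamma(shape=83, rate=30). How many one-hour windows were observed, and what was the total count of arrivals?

Gamma–Poisson conjugacy: posterior shape = α + Σxᵢ, posterior rate = β + n.
Matching: Σxᵢ = 83 − 10 = 73 and n = 30 − 18 = 12.

n = 12 one-hour windows with total 73 arrivals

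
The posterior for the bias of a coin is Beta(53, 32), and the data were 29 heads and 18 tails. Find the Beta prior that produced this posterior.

A Beta(α, β) prior with s successes and f failures in binomial data gives a Beta(α+s, β+f) posterior.
So α = 53 − 29 = 24 and β = 32 − 18 = 14.

Beta(24, 14)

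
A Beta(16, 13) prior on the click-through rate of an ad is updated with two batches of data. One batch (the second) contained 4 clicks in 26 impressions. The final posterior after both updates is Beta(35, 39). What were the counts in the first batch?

15 clicks and 4 non-clicks

Because Beta–binomial updating is additive in the counts, the combined data contributed (α_post−α_prior, β_post−β_prior) successes and failures.
Total across both batches: 35−16=19 clicks, 39−13=26 non-clicks.
Subtract the second batch: 19−4=15 clicks and 26−22=4 non-clicks.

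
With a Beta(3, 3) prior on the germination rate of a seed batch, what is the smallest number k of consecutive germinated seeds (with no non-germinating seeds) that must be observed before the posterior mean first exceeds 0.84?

After k germinated seeds and 0 non-germinating seeds the posterior is Beta(3+k, 3), with mean (3+k)/(3+3+k).
Set (3+k)/(6+k) > 0.84 and solve: k > (0.84·6 − 3)/(1 − 0.84) = 12.750.
The smallest integer exceeding 12.750 is 13.

k = 13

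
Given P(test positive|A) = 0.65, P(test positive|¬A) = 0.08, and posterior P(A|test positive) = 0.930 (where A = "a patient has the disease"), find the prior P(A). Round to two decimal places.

In odds form, posterior odds = prior odds × likelihood ratio, so prior odds = posterior odds ÷ LR.
Posterior odds = 0.930/(1−0.930) = 13.2857. LR = 0.65/0.08 = 8.1250.
Prior odds = 13.2857/8.1250 = 1.6352, so P(A) = 1.6352/(1+1.6352) ≈ 0.62.

P(A) = 0.62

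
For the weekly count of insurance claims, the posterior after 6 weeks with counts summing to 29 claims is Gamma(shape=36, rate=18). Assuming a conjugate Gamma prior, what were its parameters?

Gamma(shape=7, rate=12)

Gamma–Poisson conjugacy: posterior shape = α + Σxᵢ, posterior rate = β + n.
So α = 36 − 29 = 7 and β = 18 − 6 = 12.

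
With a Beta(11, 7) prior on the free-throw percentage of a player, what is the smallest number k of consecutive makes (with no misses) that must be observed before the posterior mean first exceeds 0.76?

k = 12

After k makes and 0 misses the posterior is Beta(11+k, 7), with mean (11+k)/(11+7+k).
Set (11+k)/(18+k) > 0.76 and solve: k > (0.76·18 − 11)/(1 − 0.76) = 11.167.
The smallest integer exceeding 11.167 is 12.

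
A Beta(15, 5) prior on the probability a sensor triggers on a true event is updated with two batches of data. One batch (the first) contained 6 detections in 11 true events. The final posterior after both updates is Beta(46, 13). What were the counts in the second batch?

Sequential conjugate updates are equivalent to a single update on the pooled data, so total successes = posterior α − prior α and total failures = posterior β − prior β.
Total across both batches: 46−15=31 detections, 13−5=8 misses.
Subtract the first batch: 31−6=25 detections and 8−5=3 misses.

25 detections and 3 misses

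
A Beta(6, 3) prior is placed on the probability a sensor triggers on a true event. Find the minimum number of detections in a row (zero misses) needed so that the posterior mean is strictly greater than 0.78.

After k detections and 0 misses the posterior is Beta(6+k, 3), with mean (6+k)/(6+3+k).
Set (6+k)/(9+k) > 0.78 and solve: k > (0.78·9 − 6)/(1 − 0.78) = 4.636.
The smallest integer exceeding 4.636 is 5.

k = 5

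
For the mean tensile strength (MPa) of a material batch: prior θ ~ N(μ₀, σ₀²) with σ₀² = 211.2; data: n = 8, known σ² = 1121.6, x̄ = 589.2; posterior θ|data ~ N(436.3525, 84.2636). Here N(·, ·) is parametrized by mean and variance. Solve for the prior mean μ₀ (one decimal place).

With known observation variance, the Normal–Normal posterior has precision τ_n = τ₀ + n/σ² and mean μ_n = (τ₀μ₀ + (n/σ²)x̄)/τ_n.
Here τ₀ = 1/211.2 = 0.004735 and τ_data = 8/1121.6 = 0.007133, so τ_n = 0.011868.
Rearranging for μ₀: μ₀ = (μ_n·τ_n − τ_data·x̄)/τ₀ = (436.3525·0.011868 − 0.007133·589.2) / 0.004735 = 0.975868/0.004735 ≈ 206.1.

μ₀ = 206.1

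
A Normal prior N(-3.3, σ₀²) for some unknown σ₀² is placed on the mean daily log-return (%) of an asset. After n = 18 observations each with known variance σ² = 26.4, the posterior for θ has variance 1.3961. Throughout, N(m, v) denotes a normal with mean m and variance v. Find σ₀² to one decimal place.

σ₀² = 29.0

For the Normal–Normal model with known σ², precisions add: τ_n = τ₀ + n/σ².
So 1/σ₀² = 1/1.3961 − 18/26.4 = 0.716281 − 0.681818 = 0.034463.
Hence σ₀² = 1/0.034463 ≈ 29.0.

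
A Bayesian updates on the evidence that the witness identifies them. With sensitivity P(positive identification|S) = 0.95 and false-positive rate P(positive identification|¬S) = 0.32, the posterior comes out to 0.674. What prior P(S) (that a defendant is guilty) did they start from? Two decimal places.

Bayes' rule in odds form gives O(S|E) = O(S)·[P(E|S)/P(E|¬S)], hence O(S) = O(S|E)/LR.
Posterior odds = 0.674/(1−0.674) = 2.0675. LR = 0.95/0.32 = 2.9688.
Prior odds = 2.0675/2.9688 = 0.6964, so P(S) = 0.6964/(1+0.6964) ≈ 0.41.

P(S) = 0.41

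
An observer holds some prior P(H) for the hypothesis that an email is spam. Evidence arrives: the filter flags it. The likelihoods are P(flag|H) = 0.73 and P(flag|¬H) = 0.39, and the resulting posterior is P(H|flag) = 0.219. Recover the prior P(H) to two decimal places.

P(H) = 0.13

Bayes' rule in odds form gives O(H|E) = O(H)·[P(E|H)/P(E|¬H)], hence O(H) = O(H|E)/LR.
Posterior odds = 0.219/(1−0.219) = 0.2804. LR = 0.73/0.39 = 1.8718.
Prior odds = 0.2804/1.8718 = 0.1498, so P(H) = 0.1498/(1+0.1498) ≈ 0.13.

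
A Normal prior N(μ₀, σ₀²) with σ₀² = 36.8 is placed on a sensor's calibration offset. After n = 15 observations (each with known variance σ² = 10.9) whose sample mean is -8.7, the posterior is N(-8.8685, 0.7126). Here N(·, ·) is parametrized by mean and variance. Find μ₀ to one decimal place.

μ₀ = -17.4

The posterior mean is a precision-weighted average: μ_n = (τ₀μ₀ + τ_data·x̄)/(τ₀+τ_data), with τ₀=1/σ₀² and τ_data=n/σ².
Here τ₀ = 1/36.8 = 0.027174 and τ_data = 15/10.9 = 1.376147, so τ_n = 1.403321.
Rearranging for μ₀: μ₀ = (μ_n·τ_n − τ_data·x̄)/τ₀ = (-8.8685·1.403321 − 1.376147·-8.7) / 0.027174 = -0.472873/0.027174 ≈ -17.4.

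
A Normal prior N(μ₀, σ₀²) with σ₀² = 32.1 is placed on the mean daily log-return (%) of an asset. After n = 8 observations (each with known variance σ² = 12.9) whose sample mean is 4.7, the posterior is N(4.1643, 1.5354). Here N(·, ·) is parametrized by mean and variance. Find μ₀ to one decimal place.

With known observation variance, the Normal–Normal posterior has precision τ_n = τ₀ + n/σ² and mean μ_n = (τ₀μ₀ + (n/σ²)x̄)/τ_n.
Here τ₀ = 1/32.1 = 0.031153 and τ_data = 8/12.9 = 0.620155, so τ_n = 0.651308.
Rearranging for μ₀: μ₀ = (μ_n·τ_n − τ_data·x̄)/τ₀ = (4.1643·0.651308 − 0.620155·4.7) / 0.031153 = -0.202487/0.031153 ≈ -6.5.

μ₀ = -6.5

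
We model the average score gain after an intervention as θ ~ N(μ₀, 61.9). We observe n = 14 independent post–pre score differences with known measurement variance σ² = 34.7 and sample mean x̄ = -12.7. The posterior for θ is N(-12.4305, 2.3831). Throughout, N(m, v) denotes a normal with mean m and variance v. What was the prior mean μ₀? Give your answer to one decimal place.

The posterior mean is a precision-weighted average: μ_n = (τ₀μ₀ + τ_data·x̄)/(τ₀+τ_data), with τ₀=1/σ₀² and τ_data=n/σ².
Here τ₀ = 1/61.9 = 0.016155 and τ_data = 14/34.7 = 0.403458, so τ_n = 0.419613.
Rearranging for μ₀: μ₀ = (μ_n·τ_n − τ_data·x̄)/τ₀ = (-12.4305·0.419613 − 0.403458·-12.7) / 0.016155 = -0.092083/0.016155 ≈ -5.7.

μ₀ = -5.7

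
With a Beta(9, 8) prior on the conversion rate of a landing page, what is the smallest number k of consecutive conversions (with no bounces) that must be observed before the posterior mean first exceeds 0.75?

After k conversions and 0 bounces the posterior is Beta(9+k, 8), with mean (9+k)/(9+8+k).
Set (9+k)/(17+k) > 0.75 and solve: k > (0.75·17 − 9)/(1 − 0.75) = 15.000.
The smallest integer exceeding 15.000 is 16, and checking k=16: (25)/(33) = 0.7576 > 0.75.

k = 16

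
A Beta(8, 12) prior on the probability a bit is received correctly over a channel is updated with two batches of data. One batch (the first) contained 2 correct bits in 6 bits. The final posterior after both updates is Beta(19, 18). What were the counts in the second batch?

Because Beta–binomial updating is additive in the counts, the combined data contributed (α_post−α_prior, β_post−β_prior) successes and failures.
Total across both batches: 19−8=11 correct bits, 18−12=6 errors.
Subtract the first batch: 11−2=9 correct bits and 6−4=2 errors.

9 correct bits and 2 errors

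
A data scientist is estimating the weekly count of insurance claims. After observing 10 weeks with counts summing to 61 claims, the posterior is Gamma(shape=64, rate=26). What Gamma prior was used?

Gamma(shape=3, rate=16)

Gamma–Poisson conjugacy: posterior shape = α + Σxᵢ, posterior rate = β + n.
So α = 64 − 61 = 3 and β = 26 − 10 = 16.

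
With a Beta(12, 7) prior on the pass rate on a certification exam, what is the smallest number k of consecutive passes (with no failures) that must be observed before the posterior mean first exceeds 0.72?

After k passes and 0 failures the posterior is Beta(12+k, 7), with mean (12+k)/(12+7+k).
Set (12+k)/(19+k) > 0.72 and solve: k > (0.72·19 − 12)/(1 − 0.72) = 6.000.
The smallest integer exceeding 6.000 is 7, and checking k=7: (19)/(26) = 0.7308 > 0.72.

k = 7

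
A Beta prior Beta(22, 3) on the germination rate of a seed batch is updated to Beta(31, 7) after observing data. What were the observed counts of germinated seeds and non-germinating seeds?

Under Beta–binomial conjugacy the posterior parameters are (α+s, β+f).
So s = 31 − 22 = 9 and f = 7 − 3 = 4.

9 germinated seeds and 4 non-germinating seeds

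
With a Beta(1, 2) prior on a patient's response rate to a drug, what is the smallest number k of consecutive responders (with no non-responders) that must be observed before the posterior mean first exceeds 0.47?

After k responders and 0 non-responders the posterior is Beta(1+k, 2), with mean (1+k)/(1+2+k).
Set (1+k)/(3+k) > 0.47 and solve: k > (0.47·3 − 1)/(1 − 0.47) = 0.774.
The smallest integer exceeding 0.774 is 1.

k = 1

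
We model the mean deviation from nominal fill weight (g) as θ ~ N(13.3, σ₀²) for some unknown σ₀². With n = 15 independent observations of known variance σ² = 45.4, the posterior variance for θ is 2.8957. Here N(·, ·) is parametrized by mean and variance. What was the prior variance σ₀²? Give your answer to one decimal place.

σ₀² = 66.9

For the Normal–Normal model with known σ², precisions add: τ_n = τ₀ + n/σ².
So 1/σ₀² = 1/2.8957 − 15/45.4 = 0.345340 − 0.330396 = 0.014944.
Hence σ₀² = 1/0.014944 ≈ 66.9.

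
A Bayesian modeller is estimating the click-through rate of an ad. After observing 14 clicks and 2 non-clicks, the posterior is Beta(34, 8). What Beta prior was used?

Under Beta–binomial conjugacy the posterior parameters are (a+s, b+f).
So a = 34 − 14 = 20 and b = 8 − 2 = 6.

Beta(20, 6)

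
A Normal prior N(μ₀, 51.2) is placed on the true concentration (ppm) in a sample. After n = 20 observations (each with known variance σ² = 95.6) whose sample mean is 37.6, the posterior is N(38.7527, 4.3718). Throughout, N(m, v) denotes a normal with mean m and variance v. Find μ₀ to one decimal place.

The posterior mean is a precision-weighted average: μ_n = (τ₀μ₀ + τ_data·x̄)/(τ₀+τ_data), with τ₀=1/σ₀² and τ_data=n/σ².
Here τ₀ = 1/51.2 = 0.019531 and τ_data = 20/95.6 = 0.209205, so τ_n = 0.228736.
Rearranging for μ₀: μ₀ = (μ_n·τ_n − τ_data·x̄)/τ₀ = (38.7527·0.228736 − 0.209205·37.6) / 0.019531 = 0.998030/0.019531 ≈ 51.1.

μ₀ = 51.1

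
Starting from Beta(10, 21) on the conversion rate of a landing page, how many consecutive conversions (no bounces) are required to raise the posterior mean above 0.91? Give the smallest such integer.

After k conversions and 0 bounces the posterior is Beta(10+k, 21), with mean (10+k)/(10+21+k).
Set (10+k)/(31+k) > 0.91 and solve: k > (0.91·31 − 10)/(1 − 0.91) = 202.333.
The smallest integer exceeding 202.333 is 203.

k = 203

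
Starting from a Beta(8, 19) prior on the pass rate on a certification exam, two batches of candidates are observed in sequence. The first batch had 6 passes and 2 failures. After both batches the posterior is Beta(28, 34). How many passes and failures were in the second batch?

Because Beta–binomial updating is additive in the counts, the combined data contributed (α_post−α_prior, β_post−β_prior) successes and failures.
Total across both batches: 28−8=20 passes, 34−19=15 failures.
Subtract the first batch: 20−6=14 passes and 15−2=13 failures.

14 passes and 13 failures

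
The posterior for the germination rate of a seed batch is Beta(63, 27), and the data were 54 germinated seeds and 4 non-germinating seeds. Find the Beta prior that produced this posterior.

Under Beta–binomial conjugacy the posterior parameters are (α+s, β+f).
So α = 63 − 54 = 9 and β = 27 − 4 = 23.

Beta(9, 23)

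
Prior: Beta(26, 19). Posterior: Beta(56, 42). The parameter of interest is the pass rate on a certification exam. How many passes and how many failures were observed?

Beta is conjugate to the binomial likelihood: posterior = Beta(α+s, β+f).
So s = 56 − 26 = 30 and f = 42 − 19 = 23.

30 passes and 23 failures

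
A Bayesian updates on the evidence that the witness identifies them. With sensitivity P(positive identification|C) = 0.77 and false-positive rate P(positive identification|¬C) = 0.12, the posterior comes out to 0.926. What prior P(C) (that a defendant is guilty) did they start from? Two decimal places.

P(C) = 0.66

Bayes' rule in odds form gives O(C|E) = O(C)·[P(E|C)/P(E|¬C)], hence O(C) = O(C|E)/LR.
Posterior odds = 0.926/(1−0.926) = 12.5135. LR = 0.77/0.12 = 6.4167.
Prior odds = 12.5135/6.4167 = 1.9501, so P(C) = 1.9501/(1+1.9501) ≈ 0.66.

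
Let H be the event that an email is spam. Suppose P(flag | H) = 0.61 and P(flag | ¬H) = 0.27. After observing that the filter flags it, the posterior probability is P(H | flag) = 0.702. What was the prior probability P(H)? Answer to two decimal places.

In odds form, posterior odds = prior odds × likelihood ratio, so prior odds = posterior odds ÷ LR.
Posterior odds = 0.702/(1−0.702) = 2.3557. LR = 0.61/0.27 = 2.2593.
Prior odds = 2.3557/2.2593 = 1.0427, so P(H) = 1.0427/(1+1.0427) ≈ 0.51.

P(H) = 0.51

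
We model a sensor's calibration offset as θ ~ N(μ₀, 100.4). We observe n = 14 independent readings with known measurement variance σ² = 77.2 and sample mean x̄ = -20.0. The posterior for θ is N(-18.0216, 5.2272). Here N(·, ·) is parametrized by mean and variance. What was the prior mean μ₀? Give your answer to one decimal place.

μ₀ = 18.0

With known observation variance, the Normal–Normal posterior has precision τ_n = τ₀ + n/σ² and mean μ_n = (τ₀μ₀ + (n/σ²)x̄)/τ_n.
Here τ₀ = 1/100.4 = 0.009960 and τ_data = 14/77.2 = 0.181347, so τ_n = 0.191307.
Rearranging for μ₀: μ₀ = (μ_n·τ_n − τ_data·x̄)/τ₀ = (-18.0216·0.191307 − 0.181347·-20.0) / 0.009960 = 0.179282/0.009960 ≈ 18.0.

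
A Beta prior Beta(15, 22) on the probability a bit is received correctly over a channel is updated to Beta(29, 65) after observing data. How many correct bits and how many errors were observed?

Beta is conjugate to the binomial likelihood: posterior = Beta(α+s, β+f).
Match parameters: s=29−15=14, f=65−22=43.

14 correct bits and 43 errors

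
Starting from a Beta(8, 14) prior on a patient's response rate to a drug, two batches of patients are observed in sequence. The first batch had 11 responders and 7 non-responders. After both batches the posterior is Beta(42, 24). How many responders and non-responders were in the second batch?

23 responders and 3 non-responders

Because Beta–binomial updating is additive in the counts, the combined data contributed (α_post−α_prior, β_post−β_prior) successes and failures.
Total across both batches: 42−8=34 responders, 24−14=10 non-responders.
Subtract the first batch: 34−11=23 responders and 10−7=3 non-responders.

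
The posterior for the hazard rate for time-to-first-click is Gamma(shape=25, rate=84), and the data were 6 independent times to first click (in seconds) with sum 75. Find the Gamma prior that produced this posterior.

For an exponential likelihood with a Gamma(α, β) prior on the rate, n observations with total T give posterior Gamma(α+n, β+T).
So α = 25 − 6 = 19 and β = 84 − 75 = 9.

Gamma(shape=19, rate=9)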